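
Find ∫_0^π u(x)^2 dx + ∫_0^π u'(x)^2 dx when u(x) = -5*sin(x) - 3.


||u||_{H^1(0,π)}^2 = 60 + 34*π

u'(x) = -5*cos(x).
Expand u² and (u')² and integrate term by term on (0, π), using: for integers n ≥ 1, ∫_0^π sin²(nx) dx = ∫_0^π cos²(nx) dx = π/2; for n ≠ n', ∫_0^π sin(nx)sin(n'x) dx = ∫_0^π cos(nx)cos(n'x) dx = 0; and by product-to-sum, ∫_0^π sin(nx)cos(n'x) dx = ½∫_0^π [sin((n+n')x) + sin((n−n')x)] dx, which is 0 when n+n' is even and 2n/(n²−n'²) when n+n' is odd (it need not vanish on (0, π)). For the constant mode: ∫_0^π 1 dx = π, ∫_0^π cos(nx) dx = 0, ∫_0^π sin(nx) dx = (1−(−1)^n)/n.
  u² squared terms: (-3)²·∫1 dx = 9·π = 9*π;  (-5)²·∫sin(x)² dx = 25·π/2 = 25*π/2.
  u² cross terms: 2·(-3)·(-5)·∫1·sin(x) dx = 30·(2) = 60.
  So ∫_0^π u² dx = 9*π + 25*π/2 + 60 = 60 + 43*π/2.
  (u')² squared terms: (-5)²·∫cos(x)² dx = 25·π/2 = 25*π/2.
  So ∫_0^π (u')² dx = 25*π/2.
||u||_{H^1}^2 = (60 + 43*π/2) + (25*π/2) = 60 + 34*π.


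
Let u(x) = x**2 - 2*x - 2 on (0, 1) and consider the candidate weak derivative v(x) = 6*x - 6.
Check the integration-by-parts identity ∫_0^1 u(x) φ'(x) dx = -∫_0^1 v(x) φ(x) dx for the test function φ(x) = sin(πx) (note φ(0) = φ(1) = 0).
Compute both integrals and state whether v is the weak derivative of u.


LHS = 2/π, RHS = 6/π. No, v is not the weak derivative of u.

u(x) = x**2 - 2*x - 2, classical derivative u'(x) = 2*x - 2.
φ(x) = sin(πx), so φ'(x) = π*cos(π*x).
Note φ(0) = φ(1) = 0, so the boundary term u·φ vanishes.
LHS = ∫_0^1 u(x) φ'(x) dx = ∫_0^1 (π*x^2*cos(π*x) - 2*π*x*cos(π*x) - 2*π*cos(π*x)) dx. Term by term:
  ∫_0^1 -2*π*cos(π*x) dx = 0;  ∫_0^1 π*x^2*cos(π*x) dx = -2/π;  ∫_0^1 -2*π*x*cos(π*x) dx = 4/π.
Sum: 0 − 2/π + 4/π = 2/π.
So LHS = 2/π.
∫_0^1 v(x) φ(x) dx = ∫_0^1 (6*x*sin(π*x) - 6*sin(π*x)) dx. Term by term:
  ∫_0^1 -6*sin(π*x) dx = -12/π;  ∫_0^1 6*x*sin(π*x) dx = 6/π.
Sum: -12/π + 6/π = -6/π.
So RHS = -∫_0^1 v(x) φ(x) dx = 6/π.
LHS − RHS = -4/π ≠ 0, so the identity fails.
(For a valid weak derivative the identity must hold for EVERY test function, in particular this one. The failure shows v is NOT the weak derivative of u.)
Correct weak derivative would be u'(x) = 2*x - 2.


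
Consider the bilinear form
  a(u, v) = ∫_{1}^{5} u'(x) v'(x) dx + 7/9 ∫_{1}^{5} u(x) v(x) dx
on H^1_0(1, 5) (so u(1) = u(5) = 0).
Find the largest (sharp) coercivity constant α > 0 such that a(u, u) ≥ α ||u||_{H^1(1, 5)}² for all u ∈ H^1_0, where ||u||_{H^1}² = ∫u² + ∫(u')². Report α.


α = (π^2 + 112/9)/(π^2 + 16)

Coercivity of a(·,·) on H^1_0(1, 5) means a(u, u) ≥ α ||u||_{H^1}² for every u ∈ H^1_0.
The interval has length L = 4, and Poincaré/coercivity depend only on L. Here a(u, u) = ∫(u')² + (7/9)·∫u².
Here 0 < c = 7/9 < 1. The condition a(u,u) ≥ α||u||_{H^1}² reads (1−α)∫(u')² ≥ (α−c)∫u². Any admissible α is ≤ 1 (rapidly oscillating u have ∫u²/∫(u')² → 0), and α = 1 would force 0 ≥ (1−c)∫u², impossible since c < 1; so 1−α > 0. By the sharp Poincaré inequality on H^1_0 of an interval of length L, ∫(u')² ≥ (π/L)²∫u² with equality for the first sine mode sin(π(x−x₀)/L) (x₀ the left endpoint), so the inequality holds for all u iff (1−α)(π/L)² ≥ α − c, i.e. α ≤ ((π/L)² + c)/((π/L)² + 1) = (1 + c(L/π)²)/(1 + (L/π)²). With (π/L)² = π^2/16 and c = 7/9, the largest admissible constant is α = ((π/L)² + c)/((π/L)² + 1).
Simplifying, α = (π^2 + 112/9)/(π^2 + 16).


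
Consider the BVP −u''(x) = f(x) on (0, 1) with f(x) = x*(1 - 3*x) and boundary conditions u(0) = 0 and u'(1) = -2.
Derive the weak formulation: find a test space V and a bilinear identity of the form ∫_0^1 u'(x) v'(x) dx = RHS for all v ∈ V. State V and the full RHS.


V = {v ∈ H^1(0, 1) : v(0) = 0} (test functions vanish at x = 0 where u is specified); weak form: ∫_0^1 u'v' dx = ∫_0^1 (x*(1 - 3*x)) v dx − 2·v(1) for all v ∈ V.

Multiply both sides by a test function v and integrate from 0 to 1:
  ∫_0^1 −u''(x) v(x) dx = ∫_0^1 f(x) v(x) dx.
Integrate the LHS by parts once:
  ∫_0^1 −u'' v dx = −[u'(x) v(x)]_0^1 + ∫_0^1 u'(x) v'(x) dx.
Thus ∫_0^1 u'(x) v'(x) dx = ∫_0^1 f(x) v(x) dx + [u'(x) v(x)]_0^1.
Choose V so that boundary terms are either known or forced to vanish.
Mixed BC: u(0) = 0 (Dirichlet) and u'(1) = -2 (Neumann). Define V = {v ∈ H^1(0, 1) : v(0) = 0}. Then [u' v]_0^1 = u'(1)·v(1) − u'(0)·0 = − 2·v(1).
Weak formulation: find u (satisfying any essential BC) such that ∫_0^1 u'(x) v'(x) dx = ∫_0^1 f v dx − 2·v(1) for all v ∈ V (Dirichlet at 0 absorbed into V; Neumann datum at x = 1 contributes the boundary term).
Substituting f(x) = x*(1 - 3*x), the right-hand side is ∫_0^1 (x*(1 - 3*x)) v dx − 2·v(1).


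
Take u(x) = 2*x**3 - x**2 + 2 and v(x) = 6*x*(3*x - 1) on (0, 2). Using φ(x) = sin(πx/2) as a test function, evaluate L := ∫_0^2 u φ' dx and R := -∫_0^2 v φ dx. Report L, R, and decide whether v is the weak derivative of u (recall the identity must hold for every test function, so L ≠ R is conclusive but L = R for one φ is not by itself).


LHS = -40/π + 192/π^3, RHS = -120/π + 576/π^3. No, v is not the weak derivative of u.

u(x) = 2*x**3 - x**2 + 2, classical derivative u'(x) = 6*x**2 - 2*x.
φ(x) = sin(πx/2), so φ'(x) = π*cos(π*x/2)/2.
Note φ(0) = φ(2) = 0, so the boundary term u·φ vanishes.
LHS = ∫_0^2 u(x) φ'(x) dx = ∫_0^2 (π*x^3*cos(π*x/2) - π*x^2*cos(π*x/2)/2 + π*cos(π*x/2)) dx. Term by term:
  ∫_0^2 π*cos(π*x/2) dx = 0;  ∫_0^2 π*x^3*cos(π*x/2) dx = -48/π + 192/π^3;  ∫_0^2 -π*x^2*cos(π*x/2)/2 dx = 8/π.
Sum: 0 + -48/π + 192/π^3 + 8/π = -40/π + 192/π^3.
So LHS = -40/π + 192/π^3.
∫_0^2 v(x) φ(x) dx = ∫_0^2 (18*x^2*sin(π*x/2) - 6*x*sin(π*x/2)) dx. Term by term:
  ∫_0^2 -6*x*sin(π*x/2) dx = -24/π;  ∫_0^2 18*x^2*sin(π*x/2) dx = -576/π^3 + 144/π.
Sum: -24/π + -576/π^3 + 144/π = -576/π^3 + 120/π.
So RHS = -∫_0^2 v(x) φ(x) dx = -120/π + 576/π^3.
LHS − RHS = -384/π^3 + 80/π ≠ 0, so the identity fails.
(For a valid weak derivative the identity must hold for EVERY test function, in particular this one. The failure shows v is NOT the weak derivative of u.)
Correct weak derivative would be u'(x) = 6*x**2 - 2*x.


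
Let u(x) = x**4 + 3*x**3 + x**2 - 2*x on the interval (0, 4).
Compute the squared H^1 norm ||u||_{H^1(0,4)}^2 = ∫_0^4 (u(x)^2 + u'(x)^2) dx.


||u||_{H^1}^2 = 66144752/315

The H^1 norm (squared) on an interval (0, L) is
  ||u||_{H^1}^2 = ∫_0^L u(x)^2 dx + ∫_0^L u'(x)^2 dx.
Compute u'(x) = 4*x**3 + 9*x**2 + 2*x - 2.
Then u(x)^2 = x**8 + 6*x**7 + 11*x**6 + 2*x**5 - 11*x**4 - 4*x**3 + 4*x**2 and u'(x)^2 = 16*x**6 + 72*x**5 + 97*x**4 + 20*x**3 - 32*x**2 - 8*x + 4.
Integrate each monomial from 0 to 4 using ∫_0^4 c·x^n dx = c·4^(n+1)/(n+1):
  ∫_0^4 u(x)^2 dx = ∫_0^4 (x^8 + 6*x^7 + 11*x^6 + 2*x^5 - 11*x^4 - 4*x^3 + 4*x^2) dx. Term by term:
    ∫_0^4 x^8 dx = 262144/9;  ∫_0^4 6*x^7 dx = 49152;  ∫_0^4 11*x^6 dx = 180224/7;
    ∫_0^4 2*x^5 dx = 4096/3;  ∫_0^4 -11*x^4 dx = -11264/5;  ∫_0^4 -4*x^3 dx = -256;
    ∫_0^4 4*x^2 dx = 256/3.
  Sum: 262144/9 + 49152 + 180224/7 + 4096/3 − 11264/5 − 256 + 256/3 = 32434688/315.
  ∫_0^4 u'(x)^2 dx = ∫_0^4 (16*x^6 + 72*x^5 + 97*x^4 + 20*x^3 - 32*x^2 - 8*x + 4) dx. Term by term:
    ∫_0^4 16*x^6 dx = 262144/7;  ∫_0^4 72*x^5 dx = 49152;  ∫_0^4 97*x^4 dx = 99328/5;
    ∫_0^4 20*x^3 dx = 1280;  ∫_0^4 -32*x^2 dx = -2048/3;  ∫_0^4 -8*x dx = -64;
    ∫_0^4 4 dx = 16.
  Sum: 262144/7 + 49152 + 99328/5 + 1280 − 2048/3 − 64 + 16 = 11236688/105.
Adding: ||u||_{H^1}^2 = 32434688/315 + 11236688/105 = 66144752/315.


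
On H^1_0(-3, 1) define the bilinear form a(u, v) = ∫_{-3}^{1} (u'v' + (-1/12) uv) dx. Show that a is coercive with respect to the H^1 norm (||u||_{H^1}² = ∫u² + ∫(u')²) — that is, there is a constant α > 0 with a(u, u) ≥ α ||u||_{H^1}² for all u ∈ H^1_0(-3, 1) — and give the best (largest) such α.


α = (-4/3 + π^2)/(π^2 + 16)

Coercivity of a(·,·) on H^1_0(-3, 1) means a(u, u) ≥ α ||u||_{H^1}² for every u ∈ H^1_0.
The interval has length L = 4, and Poincaré/coercivity depend only on L. Here a(u, u) = ∫(u')² + (-1/12)·∫u².
Here c = -1/12 < 0 with |c| < (π/L)² = π^2/16, so coercivity still holds. The condition a(u,u) ≥ α||u||_{H^1}² reads (1−α)∫(u')² ≥ (α−c)∫u². Any admissible α is ≤ 1 (rapidly oscillating u have ∫u²/∫(u')² → 0), and α = 1 would force 0 ≥ (1−c)∫u², impossible since c < 1; so 1−α > 0. By the sharp Poincaré inequality on H^1_0 of an interval of length L, ∫(u')² ≥ (π/L)²∫u² with equality for the first sine mode sin(π(x−x₀)/L) (x₀ the left endpoint), so the inequality holds for all u iff (1−α)(π/L)² ≥ α − c, i.e. α ≤ ((π/L)² + c)/((π/L)² + 1) = (1 + c(L/π)²)/(1 + (L/π)²). (Direct route, valid since c ≤ 0: Poincaré gives c∫u² ≥ c(L/π)²∫(u')², so a(u,u) ≥ (1 + c(L/π)²)∫(u')², while ||u||_{H^1}² ≤ (1 + (L/π)²)∫(u')²; dividing yields the same α.) With (π/L)² = π^2/16 and c = -1/12, the largest admissible constant is α = ((π/L)² + c)/((π/L)² + 1).
Simplifying, α = (-4/3 + π^2)/(π^2 + 16).


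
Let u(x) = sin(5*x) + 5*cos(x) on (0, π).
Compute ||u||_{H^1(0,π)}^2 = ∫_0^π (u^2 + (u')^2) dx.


||u||_{H^1(0,π)}^2 = 38*π

u'(x) = -5*sin(x) + 5*cos(5*x).
Expand u² and (u')² and integrate term by term on (0, π), using: for integers n ≥ 1, ∫_0^π sin²(nx) dx = ∫_0^π cos²(nx) dx = π/2; for n ≠ n', ∫_0^π sin(nx)sin(n'x) dx = ∫_0^π cos(nx)cos(n'x) dx = 0; and by product-to-sum, ∫_0^π sin(nx)cos(n'x) dx = ½∫_0^π [sin((n+n')x) + sin((n−n')x)] dx, which is 0 when n+n' is even and 2n/(n²−n'²) when n+n' is odd (it need not vanish on (0, π)).
  u² squared terms: (5)²·∫cos(x)² dx = 25·π/2 = 25*π/2;  (1)²·∫sin(5x)² dx = 1·π/2 = π/2.
  u² cross terms: 2·(5)·(1)·∫cos(x)·sin(5x) dx = 10·(0) = 0.
  So ∫_0^π u² dx = 25*π/2 + π/2 + 0 = 13*π.
  (u')² squared terms: (-5)²·∫sin(x)² dx = 25·π/2 = 25*π/2;  (5)²·∫cos(5x)² dx = 25·π/2 = 25*π/2.
  (u')² cross terms: 2·(-5)·(5)·∫sin(x)·cos(5x) dx = -50·(0) = 0.
  So ∫_0^π (u')² dx = 25*π/2 + 25*π/2 + 0 = 25*π.
||u||_{H^1}^2 = (13*π) + (25*π) = 38*π.


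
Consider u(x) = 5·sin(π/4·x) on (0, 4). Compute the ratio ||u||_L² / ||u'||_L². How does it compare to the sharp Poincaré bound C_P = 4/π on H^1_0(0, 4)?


||u||_L² / ||u'||_L² = 4/π = C_P.

u(x) = 5·sin(π/4·x), so u'(x) = 5*π*cos(π*x/4)/4.
Writing u(x) = A·sin(kπx/L) with A = 5 and k = 1, use ∫_0^L sin²(kπx/L) dx = L/2 and ∫_0^L cos²(kπx/L) dx = L/2.
u² = 25·sin²(π/4·x) and (u')² = 25*π^2/16·cos²(π/4·x), and each of sin², cos² integrates to L/2 = 2 over (0, 4).
∫_0^4 u² dx = 50, so ||u||_L² = 5*sqrt(2).
∫_0^4 (u')² dx = 25*π^2/8, so ||u'||_L² = 5*sqrt(2)*π/4.
Ratio ||u||_L² / ||u'||_L² = 4/π.
Sharp Poincaré constant on H^1_0(0, 4) is C_P = L/π = 4/π, achieved by sin(π/4·x).
This is the k = 1 eigenfunction (up to amplitude), so the ratio equals the sharp Poincaré constant exactly.


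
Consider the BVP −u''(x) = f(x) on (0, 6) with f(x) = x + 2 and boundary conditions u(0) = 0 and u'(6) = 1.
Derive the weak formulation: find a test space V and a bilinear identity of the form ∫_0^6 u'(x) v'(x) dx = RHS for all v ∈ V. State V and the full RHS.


V = {v ∈ H^1(0, 6) : v(0) = 0} (test functions vanish at x = 0 where u is specified); weak form: ∫_0^6 u'v' dx = ∫_0^6 (x + 2) v dx + v(6) for all v ∈ V.

Multiply both sides by a test function v and integrate from 0 to 6:
  ∫_0^6 −u''(x) v(x) dx = ∫_0^6 f(x) v(x) dx.
Integrate the LHS by parts once:
  ∫_0^6 −u'' v dx = −[u'(x) v(x)]_0^6 + ∫_0^6 u'(x) v'(x) dx.
Thus ∫_0^6 u'(x) v'(x) dx = ∫_0^6 f(x) v(x) dx + [u'(x) v(x)]_0^6.
Choose V so that boundary terms are either known or forced to vanish.
Mixed BC: u(0) = 0 (Dirichlet) and u'(6) = 1 (Neumann). Define V = {v ∈ H^1(0, 6) : v(0) = 0}. Then [u' v]_0^6 = u'(6)·v(6) − u'(0)·0 = v(6).
Weak formulation: find u (satisfying any essential BC) such that ∫_0^6 u'(x) v'(x) dx = ∫_0^6 f v dx + v(6) for all v ∈ V (Dirichlet at 0 absorbed into V; Neumann datum at x = 6 contributes the boundary term).
Substituting f(x) = x + 2, the right-hand side is ∫_0^6 (x + 2) v dx + v(6).


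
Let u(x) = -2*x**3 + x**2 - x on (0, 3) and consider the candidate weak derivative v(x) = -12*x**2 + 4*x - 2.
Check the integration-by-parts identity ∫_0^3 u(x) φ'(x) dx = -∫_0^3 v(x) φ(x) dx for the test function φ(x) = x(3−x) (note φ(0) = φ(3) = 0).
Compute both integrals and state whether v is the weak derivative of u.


LHS = 639/10, RHS = 639/5. No, v is not the weak derivative of u.

u(x) = -2*x**3 + x**2 - x, classical derivative u'(x) = -6*x**2 + 2*x - 1.
φ(x) = x(3−x), so φ'(x) = 3 - 2*x.
Note φ(0) = φ(3) = 0, so the boundary term u·φ vanishes.
LHS = ∫_0^3 u(x) φ'(x) dx = ∫_0^3 (4*x^4 - 8*x^3 + 5*x^2 - 3*x) dx. Term by term:
  ∫_0^3 4*x^4 dx = 972/5;  ∫_0^3 -8*x^3 dx = -162;  ∫_0^3 5*x^2 dx = 45;
  ∫_0^3 -3*x dx = -27/2.
Sum: 972/5 − 162 + 45 − 27/2 = 639/10.
So LHS = 639/10.
∫_0^3 v(x) φ(x) dx = ∫_0^3 (12*x^4 - 40*x^3 + 14*x^2 - 6*x) dx. Term by term:
  ∫_0^3 12*x^4 dx = 2916/5;  ∫_0^3 -40*x^3 dx = -810;  ∫_0^3 14*x^2 dx = 126;
  ∫_0^3 -6*x dx = -27.
Sum: 2916/5 − 810 + 126 − 27 = -639/5.
So RHS = -∫_0^3 v(x) φ(x) dx = 639/5.
LHS − RHS = -639/10 ≠ 0, so the identity fails.
(For a valid weak derivative the identity must hold for EVERY test function, in particular this one. The failure shows v is NOT the weak derivative of u.)
Correct weak derivative would be u'(x) = -6*x**2 + 2*x - 1.


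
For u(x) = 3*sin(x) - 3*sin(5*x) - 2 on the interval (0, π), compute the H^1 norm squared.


||u||_{H^1(0,π)}^2 = -96/5 + 130*π

u'(x) = 3*cos(x) - 15*cos(5*x).
Expand u² and (u')² and integrate term by term on (0, π), using: for integers n ≥ 1, ∫_0^π sin²(nx) dx = ∫_0^π cos²(nx) dx = π/2; for n ≠ n', ∫_0^π sin(nx)sin(n'x) dx = ∫_0^π cos(nx)cos(n'x) dx = 0; and by product-to-sum, ∫_0^π sin(nx)cos(n'x) dx = ½∫_0^π [sin((n+n')x) + sin((n−n')x)] dx, which is 0 when n+n' is even and 2n/(n²−n'²) when n+n' is odd (it need not vanish on (0, π)). For the constant mode: ∫_0^π 1 dx = π, ∫_0^π cos(nx) dx = 0, ∫_0^π sin(nx) dx = (1−(−1)^n)/n.
  u² squared terms: (-2)²·∫1 dx = 4·π = 4*π;  (-3)²·∫sin(5x)² dx = 9·π/2 = 9*π/2;  (3)²·∫sin(x)² dx = 9·π/2 = 9*π/2.
  u² cross terms: 2·(-2)·(-3)·∫1·sin(5x) dx = 12·(2/5) = 24/5;  2·(-2)·(3)·∫1·sin(x) dx = -12·(2) = -24;  2·(-3)·(3)·∫sin(5x)·sin(x) dx = -18·(0) = 0.
  So ∫_0^π u² dx = 4*π + 9*π/2 + 9*π/2 + 24/5 − 24 + 0 = -96/5 + 13*π.
  (u')² squared terms: (-15)²·∫cos(5x)² dx = 225·π/2 = 225*π/2;  (3)²·∫cos(x)² dx = 9·π/2 = 9*π/2.
  (u')² cross terms: 2·(-15)·(3)·∫cos(5x)·cos(x) dx = -90·(0) = 0.
  So ∫_0^π (u')² dx = 225*π/2 + 9*π/2 + 0 = 117*π.
||u||_{H^1}^2 = (-96/5 + 13*π) + (117*π) = -96/5 + 130*π.


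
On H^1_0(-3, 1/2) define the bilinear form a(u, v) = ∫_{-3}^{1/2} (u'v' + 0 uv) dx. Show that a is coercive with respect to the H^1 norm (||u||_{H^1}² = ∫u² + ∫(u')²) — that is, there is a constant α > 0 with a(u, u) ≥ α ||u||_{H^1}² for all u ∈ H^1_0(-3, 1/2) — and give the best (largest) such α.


α = 4*π^2/(4*π^2 + 49)

Coercivity of a(·,·) on H^1_0(-3, 1/2) means a(u, u) ≥ α ||u||_{H^1}² for every u ∈ H^1_0.
The interval has length L = 7/2, and Poincaré/coercivity depend only on L. Here a(u, u) = ∫(u')² + (0)·∫u².
Here c = 0, so a(u,u) = ∫(u')² alone. The condition a(u,u) ≥ α||u||_{H^1}² reads (1−α)∫(u')² ≥ (α−c)∫u². Any admissible α is ≤ 1 (rapidly oscillating u have ∫u²/∫(u')² → 0), and α = 1 would force 0 ≥ (1−c)∫u², impossible since c < 1; so 1−α > 0. By the sharp Poincaré inequality on H^1_0 of an interval of length L, ∫(u')² ≥ (π/L)²∫u² with equality for the first sine mode sin(π(x−x₀)/L) (x₀ the left endpoint), so the inequality holds for all u iff (1−α)(π/L)² ≥ α − c, i.e. α ≤ ((π/L)² + c)/((π/L)² + 1) = (1 + c(L/π)²)/(1 + (L/π)²). (Direct route, valid since c ≤ 0: Poincaré gives c∫u² ≥ c(L/π)²∫(u')², so a(u,u) ≥ (1 + c(L/π)²)∫(u')², while ||u||_{H^1}² ≤ (1 + (L/π)²)∫(u')²; dividing yields the same α.) With (π/L)² = 4*π^2/49 and c = 0, the largest admissible constant is α = ((π/L)² + c)/((π/L)² + 1).
Simplifying, α = 4*π^2/(4*π^2 + 49).


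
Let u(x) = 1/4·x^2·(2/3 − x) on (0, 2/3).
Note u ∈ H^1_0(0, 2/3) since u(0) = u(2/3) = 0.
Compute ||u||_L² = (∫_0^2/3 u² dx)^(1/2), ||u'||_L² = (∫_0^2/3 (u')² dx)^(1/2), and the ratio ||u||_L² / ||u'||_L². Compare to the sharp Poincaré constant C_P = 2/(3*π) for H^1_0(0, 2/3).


||u||_L² / ||u'||_L² = sqrt(14)/21 < C_P = 2/(3*π).

u(x) = 1/4·x^2·(2/3 − x), so u'(x) = x*(4 - 9*x)/12.
u(x) = 1/4·x^2·(2/3 − x) vanishes at x = 0 and x = 2/3, so u ∈ H^1_0(0, 2/3). Differentiate via the product rule and integrate the resulting polynomials term by term.
  ∫_0^2/3 u² dx = ∫_0^2/3 (x^6/16 - x^5/12 + x^4/36) dx. Term by term:
    ∫_0^2/3 x^6/16 dx = 8/15309;  ∫_0^2/3 -x^5/12 dx = -8/6561;  ∫_0^2/3 x^4/36 dx = 8/10935.
  Sum: 8/15309 − 8/6561 + 8/10935 = 8/229635.
  ∫_0^2/3 (u')² dx = ∫_0^2/3 (9*x^4/16 - x^3/2 + x^2/9) dx. Term by term:
    ∫_0^2/3 9*x^4/16 dx = 2/135;  ∫_0^2/3 -x^3/2 dx = -2/81;  ∫_0^2/3 x^2/9 dx = 8/729.
  Sum: 2/135 − 2/81 + 8/729 = 4/3645.
∫_0^2/3 u² dx = 8/229635, so ||u||_L² = 2*sqrt(70)/2835.
∫_0^2/3 (u')² dx = 4/3645, so ||u'||_L² = 2*sqrt(5)/135.
Ratio ||u||_L² / ||u'||_L² = sqrt(14)/21.
Sharp Poincaré constant on H^1_0(0, 2/3) is C_P = L/π = 2/(3*π), achieved by sin(3*π/2·x).
A polynomial bump cannot attain the sharp Poincaré constant (only the first sine eigenfunction does), so the ratio is strictly less than C_P, consistent with ||u||_L² ≤ C_P ||u'||_L².


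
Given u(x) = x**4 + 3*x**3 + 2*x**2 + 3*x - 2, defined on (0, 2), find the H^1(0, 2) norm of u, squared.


||u||_{H^1}^2 = 1008286/315

The H^1 norm (squared) on an interval (0, L) is
  ||u||_{H^1}^2 = ∫_0^L u(x)^2 dx + ∫_0^L u'(x)^2 dx.
Compute u'(x) = 4*x**3 + 9*x**2 + 4*x + 3.
Then u(x)^2 = x**8 + 6*x**7 + 13*x**6 + 18*x**5 + 18*x**4 + x**2 - 12*x + 4 and u'(x)^2 = 16*x**6 + 72*x**5 + 113*x**4 + 96*x**3 + 70*x**2 + 24*x + 9.
Integrate each monomial from 0 to 2 using ∫_0^2 c·x^n dx = c·2^(n+1)/(n+1):
  ∫_0^2 u(x)^2 dx = ∫_0^2 (x^8 + 6*x^7 + 13*x^6 + 18*x^5 + 18*x^4 + x^2 - 12*x + 4) dx. Term by term:
    ∫_0^2 x^8 dx = 512/9;  ∫_0^2 6*x^7 dx = 192;  ∫_0^2 13*x^6 dx = 1664/7;
    ∫_0^2 18*x^5 dx = 192;  ∫_0^2 18*x^4 dx = 576/5;  ∫_0^2 x^2 dx = 8/3;
    ∫_0^2 -12*x dx = -24;  ∫_0^2 4 dx = 8.
  Sum: 512/9 + 192 + 1664/7 + 192 + 576/5 + 8/3 − 24 + 8 = 245848/315.
  ∫_0^2 u'(x)^2 dx = ∫_0^2 (16*x^6 + 72*x^5 + 113*x^4 + 96*x^3 + 70*x^2 + 24*x + 9) dx. Term by term:
    ∫_0^2 16*x^6 dx = 2048/7;  ∫_0^2 72*x^5 dx = 768;  ∫_0^2 113*x^4 dx = 3616/5;
    ∫_0^2 96*x^3 dx = 384;  ∫_0^2 70*x^2 dx = 560/3;  ∫_0^2 24*x dx = 48;
    ∫_0^2 9 dx = 18.
  Sum: 2048/7 + 768 + 3616/5 + 384 + 560/3 + 48 + 18 = 254146/105.
Adding: ||u||_{H^1}^2 = 245848/315 + 254146/105 = 1008286/315.


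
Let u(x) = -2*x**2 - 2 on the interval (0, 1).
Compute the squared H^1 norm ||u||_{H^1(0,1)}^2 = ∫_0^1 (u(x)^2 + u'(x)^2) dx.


||u||_{H^1}^2 = 64/5

The H^1 norm (squared) on an interval (0, L) is
  ||u||_{H^1}^2 = ∫_0^L u(x)^2 dx + ∫_0^L u'(x)^2 dx.
Compute u'(x) = -4*x.
Then u(x)^2 = 4*x**4 + 8*x**2 + 4 and u'(x)^2 = 16*x**2.
Integrate each monomial from 0 to 1 using ∫_0^1 c·x^n dx = c·1^(n+1)/(n+1):
  ∫_0^1 u(x)^2 dx = ∫_0^1 (4*x^4 + 8*x^2 + 4) dx. Term by term:
    ∫_0^1 4*x^4 dx = 4/5;  ∫_0^1 8*x^2 dx = 8/3;  ∫_0^1 4 dx = 4.
  Sum: 4/5 + 8/3 + 4 = 112/15.
  ∫_0^1 u'(x)^2 dx = ∫_0^1 (16*x^2) dx. Term by term:
    ∫_0^1 16*x^2 dx = 16/3.
Adding: ||u||_{H^1}^2 = 112/15 + 16/3 = 64/5.


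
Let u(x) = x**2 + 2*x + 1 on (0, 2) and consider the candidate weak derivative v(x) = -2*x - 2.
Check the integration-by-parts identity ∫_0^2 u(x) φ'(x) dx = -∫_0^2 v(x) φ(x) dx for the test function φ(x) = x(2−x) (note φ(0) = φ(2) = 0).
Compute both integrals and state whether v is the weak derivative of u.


LHS = -16/3, RHS = 16/3. No, v is not the weak derivative of u.

u(x) = x**2 + 2*x + 1, classical derivative u'(x) = 2*x + 2.
φ(x) = x(2−x), so φ'(x) = 2 - 2*x.
Note φ(0) = φ(2) = 0, so the boundary term u·φ vanishes.
LHS = ∫_0^2 u(x) φ'(x) dx = ∫_0^2 (-2*x^3 - 2*x^2 + 2*x + 2) dx. Term by term:
  ∫_0^2 -2*x^3 dx = -8;  ∫_0^2 -2*x^2 dx = -16/3;  ∫_0^2 2*x dx = 4;
  ∫_0^2 2 dx = 4.
Sum: -8 − 16/3 + 4 + 4 = -16/3.
So LHS = -16/3.
∫_0^2 v(x) φ(x) dx = ∫_0^2 (2*x^3 - 2*x^2 - 4*x) dx. Term by term:
  ∫_0^2 2*x^3 dx = 8;  ∫_0^2 -2*x^2 dx = -16/3;  ∫_0^2 -4*x dx = -8.
Sum: 8 − 16/3 − 8 = -16/3.
So RHS = -∫_0^2 v(x) φ(x) dx = 16/3.
LHS − RHS = -32/3 ≠ 0, so the identity fails.
(For a valid weak derivative the identity must hold for EVERY test function, in particular this one. The failure shows v is NOT the weak derivative of u.)
Correct weak derivative would be u'(x) = 2*x + 2.


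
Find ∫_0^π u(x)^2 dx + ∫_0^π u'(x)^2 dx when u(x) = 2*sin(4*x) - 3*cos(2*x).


||u||_{H^1(0,π)}^2 = 113*π/2

u'(x) = 6*sin(2*x) + 8*cos(4*x).
Expand u² and (u')² and integrate term by term on (0, π), using: for integers n ≥ 1, ∫_0^π sin²(nx) dx = ∫_0^π cos²(nx) dx = π/2; for n ≠ n', ∫_0^π sin(nx)sin(n'x) dx = ∫_0^π cos(nx)cos(n'x) dx = 0; and by product-to-sum, ∫_0^π sin(nx)cos(n'x) dx = ½∫_0^π [sin((n+n')x) + sin((n−n')x)] dx, which is 0 when n+n' is even and 2n/(n²−n'²) when n+n' is odd (it need not vanish on (0, π)).
  u² squared terms: (-3)²·∫cos(2x)² dx = 9·π/2 = 9*π/2;  (2)²·∫sin(4x)² dx = 4·π/2 = 2*π.
  u² cross terms: 2·(-3)·(2)·∫cos(2x)·sin(4x) dx = -12·(0) = 0.
  So ∫_0^π u² dx = 9*π/2 + 2*π + 0 = 13*π/2.
  (u')² squared terms: (6)²·∫sin(2x)² dx = 36·π/2 = 18*π;  (8)²·∫cos(4x)² dx = 64·π/2 = 32*π.
  (u')² cross terms: 2·(6)·(8)·∫sin(2x)·cos(4x) dx = 96·(0) = 0.
  So ∫_0^π (u')² dx = 18*π + 32*π + 0 = 50*π.
||u||_{H^1}^2 = (13*π/2) + (50*π) = 113*π/2.


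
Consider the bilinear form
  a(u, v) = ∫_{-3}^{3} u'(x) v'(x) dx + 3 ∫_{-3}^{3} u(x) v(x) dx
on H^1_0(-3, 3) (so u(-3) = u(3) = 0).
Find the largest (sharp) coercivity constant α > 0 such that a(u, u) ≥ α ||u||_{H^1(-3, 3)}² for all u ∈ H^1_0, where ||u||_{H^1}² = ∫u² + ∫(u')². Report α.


α = 1

Coercivity of a(·,·) on H^1_0(-3, 3) means a(u, u) ≥ α ||u||_{H^1}² for every u ∈ H^1_0.
The interval has length L = 6, and Poincaré/coercivity depend only on L. Here a(u, u) = ∫(u')² + (3)·∫u².
Here c = 3 ≥ 1, so a(u,u) = ∫(u')² + c∫u² ≥ ∫(u')² + ∫u² = ||u||_{H^1}², i.e. α = 1 works. No larger α is possible: a(u,u) ≥ α||u||_{H^1}² means (1−α)∫(u')² ≥ (α−c)∫u², and for the modes u_n = sin(nπ(x−x₀)/L) (x₀ the left endpoint) one has ∫u_n²/∫(u_n')² = (L/(nπ))² → 0, so a(u_n,u_n)/||u_n||_{H^1}² → 1. Hence the optimal constant is α = 1.
Therefore α = 1.


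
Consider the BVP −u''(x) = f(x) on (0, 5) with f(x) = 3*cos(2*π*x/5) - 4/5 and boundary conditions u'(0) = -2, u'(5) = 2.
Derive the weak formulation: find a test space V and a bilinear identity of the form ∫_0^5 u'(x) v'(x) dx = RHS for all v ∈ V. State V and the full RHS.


V = H^1(0, 5) (v unrestricted at boundary; u is determined up to an additive constant); weak form: ∫_0^5 u'v' dx = ∫_0^5 (3*cos(2*π*x/5) - 4/5) v dx + 2·v(5) + 2·v(0) for all v ∈ V.

Multiply both sides by a test function v and integrate from 0 to 5:
  ∫_0^5 −u''(x) v(x) dx = ∫_0^5 f(x) v(x) dx.
Integrate the LHS by parts once:
  ∫_0^5 −u'' v dx = −[u'(x) v(x)]_0^5 + ∫_0^5 u'(x) v'(x) dx.
Thus ∫_0^5 u'(x) v'(x) dx = ∫_0^5 f(x) v(x) dx + [u'(x) v(x)]_0^5.
Choose V so that boundary terms are either known or forced to vanish.
u has inhomogeneous Neumann u'(0) = -2, u'(5) = 2. [u' v]_0^5 = (2)·v(5) − (-2)·v(0) = 2·v(5) + 2·v(0). Take V = H^1(0, 5); boundary term becomes part of RHS.
Weak formulation: find u (satisfying any essential BC) such that ∫_0^5 u'(x) v'(x) dx = ∫_0^5 f v dx + 2·v(5) + 2·v(0) for all v ∈ V (Neumann data are natural BCs: they enter the RHS as boundary terms).
Substituting f(x) = 3*cos(2*π*x/5) - 4/5, the right-hand side is ∫_0^5 (3*cos(2*π*x/5) - 4/5) v dx + 2·v(5) + 2·v(0).
Compatibility check (pure Neumann): taking v ≡ 1 ∈ V gives 0 = ∫_0^5 f dx + (2) − (-2), i.e. ∫_0^5 f dx must equal u'(0) − u'(5) = -4. Indeed ∫_0^5 (3*cos(2*π*x/5) - 4/5) dx = -4, so the data are compatible. The solution is then unique only up to an additive constant (fix it e.g. by requiring ∫_0^5 u dx = 0).


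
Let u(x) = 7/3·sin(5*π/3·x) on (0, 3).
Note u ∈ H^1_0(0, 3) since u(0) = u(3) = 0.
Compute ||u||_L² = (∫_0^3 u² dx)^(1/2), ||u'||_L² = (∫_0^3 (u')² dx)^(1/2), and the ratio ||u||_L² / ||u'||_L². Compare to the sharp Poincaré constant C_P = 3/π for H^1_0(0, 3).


||u||_L² / ||u'||_L² = 3/(5*π) < C_P = 3/π.

u(x) = 7/3·sin(5*π/3·x), so u'(x) = 35*π*cos(5*π*x/3)/9.
Writing u(x) = A·sin(kπx/L) with A = 7/3 and k = 5, use ∫_0^L sin²(kπx/L) dx = L/2 and ∫_0^L cos²(kπx/L) dx = L/2.
u² = 49/9·sin²(5*π/3·x) and (u')² = 1225*π^2/81·cos²(5*π/3·x), and each of sin², cos² integrates to L/2 = 3/2 over (0, 3).
∫_0^3 u² dx = 49/6, so ||u||_L² = 7*sqrt(6)/6.
∫_0^3 (u')² dx = 1225*π^2/54, so ||u'||_L² = 35*sqrt(6)*π/18.
Ratio ||u||_L² / ||u'||_L² = 3/(5*π).
Sharp Poincaré constant on H^1_0(0, 3) is C_P = L/π = 3/π, achieved by sin(π/3·x).
This is the k = 5 harmonic; the ratio L/(kπ) is strictly less than C_P = L/π, consistent with the sharp inequality ||u||_L² ≤ C_P ||u'||_L².


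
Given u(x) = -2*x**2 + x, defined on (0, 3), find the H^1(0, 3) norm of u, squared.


||u||_{H^1}^2 = 1167/5

The H^1 norm (squared) on an interval (0, L) is
  ||u||_{H^1}^2 = ∫_0^L u(x)^2 dx + ∫_0^L u'(x)^2 dx.
Compute u'(x) = 1 - 4*x.
Then u(x)^2 = 4*x**4 - 4*x**3 + x**2 and u'(x)^2 = 16*x**2 - 8*x + 1.
Integrate each monomial from 0 to 3 using ∫_0^3 c·x^n dx = c·3^(n+1)/(n+1):
  ∫_0^3 u(x)^2 dx = ∫_0^3 (4*x^4 - 4*x^3 + x^2) dx. Term by term:
    ∫_0^3 4*x^4 dx = 972/5;  ∫_0^3 -4*x^3 dx = -81;  ∫_0^3 x^2 dx = 9.
  Sum: 972/5 − 81 + 9 = 612/5.
  ∫_0^3 u'(x)^2 dx = ∫_0^3 (16*x^2 - 8*x + 1) dx. Term by term:
    ∫_0^3 16*x^2 dx = 144;  ∫_0^3 -8*x dx = -36;  ∫_0^3 1 dx = 3.
  Sum: 144 − 36 + 3 = 111.
Adding: ||u||_{H^1}^2 = 612/5 + 111 = 1167/5.


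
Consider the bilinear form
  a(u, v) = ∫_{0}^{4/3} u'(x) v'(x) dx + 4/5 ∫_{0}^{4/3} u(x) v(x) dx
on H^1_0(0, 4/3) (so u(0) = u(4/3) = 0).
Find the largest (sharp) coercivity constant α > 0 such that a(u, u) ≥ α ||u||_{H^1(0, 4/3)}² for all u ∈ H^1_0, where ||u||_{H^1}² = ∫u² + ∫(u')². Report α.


α = (64 + 45*π^2)/(5*(16 + 9*π^2))

Coercivity of a(·,·) on H^1_0(0, 4/3) means a(u, u) ≥ α ||u||_{H^1}² for every u ∈ H^1_0.
The interval has length L = 4/3, and Poincaré/coercivity depend only on L. Here a(u, u) = ∫(u')² + (4/5)·∫u².
Here 0 < c = 4/5 < 1. The condition a(u,u) ≥ α||u||_{H^1}² reads (1−α)∫(u')² ≥ (α−c)∫u². Any admissible α is ≤ 1 (rapidly oscillating u have ∫u²/∫(u')² → 0), and α = 1 would force 0 ≥ (1−c)∫u², impossible since c < 1; so 1−α > 0. By the sharp Poincaré inequality on H^1_0 of an interval of length L, ∫(u')² ≥ (π/L)²∫u² with equality for the first sine mode sin(π(x−x₀)/L) (x₀ the left endpoint), so the inequality holds for all u iff (1−α)(π/L)² ≥ α − c, i.e. α ≤ ((π/L)² + c)/((π/L)² + 1) = (1 + c(L/π)²)/(1 + (L/π)²). With (π/L)² = 9*π^2/16 and c = 4/5, the largest admissible constant is α = ((π/L)² + c)/((π/L)² + 1).
Simplifying, α = (64 + 45*π^2)/(5*(16 + 9*π^2)).


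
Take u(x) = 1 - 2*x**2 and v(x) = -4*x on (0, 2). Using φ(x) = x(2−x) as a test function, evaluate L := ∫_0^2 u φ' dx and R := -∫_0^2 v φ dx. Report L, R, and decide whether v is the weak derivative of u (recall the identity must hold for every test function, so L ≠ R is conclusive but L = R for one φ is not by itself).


LHS = 16/3, RHS = 16/3. Yes, v = u' weakly.

u(x) = 1 - 2*x**2, classical derivative u'(x) = -4*x.
φ(x) = x(2−x), so φ'(x) = 2 - 2*x.
Note φ(0) = φ(2) = 0, so the boundary term u·φ vanishes.
LHS = ∫_0^2 u(x) φ'(x) dx = ∫_0^2 (4*x^3 - 4*x^2 - 2*x + 2) dx. Term by term:
  ∫_0^2 4*x^3 dx = 16;  ∫_0^2 -4*x^2 dx = -32/3;  ∫_0^2 -2*x dx = -4;
  ∫_0^2 2 dx = 4.
Sum: 16 − 32/3 − 4 + 4 = 16/3.
So LHS = 16/3.
∫_0^2 v(x) φ(x) dx = ∫_0^2 (4*x^3 - 8*x^2) dx. Term by term:
  ∫_0^2 4*x^3 dx = 16;  ∫_0^2 -8*x^2 dx = -64/3.
Sum: 16 − 64/3 = -16/3.
So RHS = -∫_0^2 v(x) φ(x) dx = 16/3.
LHS = RHS, so the identity holds for this test φ.
Moreover u is smooth here and v(x) = u'(x) = -4*x pointwise, so the identity holds for every test function. Hence v is the weak derivative of u.


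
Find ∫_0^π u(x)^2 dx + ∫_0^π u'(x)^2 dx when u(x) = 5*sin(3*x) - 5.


||u||_{H^1(0,π)}^2 = -100/3 + 150*π

u'(x) = 15*cos(3*x).
Expand u² and (u')² and integrate term by term on (0, π), using: for integers n ≥ 1, ∫_0^π sin²(nx) dx = ∫_0^π cos²(nx) dx = π/2; for n ≠ n', ∫_0^π sin(nx)sin(n'x) dx = ∫_0^π cos(nx)cos(n'x) dx = 0; and by product-to-sum, ∫_0^π sin(nx)cos(n'x) dx = ½∫_0^π [sin((n+n')x) + sin((n−n')x)] dx, which is 0 when n+n' is even and 2n/(n²−n'²) when n+n' is odd (it need not vanish on (0, π)). For the constant mode: ∫_0^π 1 dx = π, ∫_0^π cos(nx) dx = 0, ∫_0^π sin(nx) dx = (1−(−1)^n)/n.
  u² squared terms: (-5)²·∫1 dx = 25·π = 25*π;  (5)²·∫sin(3x)² dx = 25·π/2 = 25*π/2.
  u² cross terms: 2·(-5)·(5)·∫1·sin(3x) dx = -50·(2/3) = -100/3.
  So ∫_0^π u² dx = 25*π + 25*π/2 − 100/3 = -100/3 + 75*π/2.
  (u')² squared terms: (15)²·∫cos(3x)² dx = 225·π/2 = 225*π/2.
  So ∫_0^π (u')² dx = 225*π/2.
||u||_{H^1}^2 = (-100/3 + 75*π/2) + (225*π/2) = -100/3 + 150*π.


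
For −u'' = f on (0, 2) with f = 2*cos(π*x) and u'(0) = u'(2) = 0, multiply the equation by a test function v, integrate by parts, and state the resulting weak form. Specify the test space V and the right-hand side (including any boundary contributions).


V = H^1(0, 2) (no boundary constraint on v; u is determined up to an additive constant); weak form: ∫_0^2 u'v' dx = ∫_0^2 (2*cos(π*x)) v dx for all v ∈ V.

Multiply both sides by a test function v and integrate from 0 to 2:
  ∫_0^2 −u''(x) v(x) dx = ∫_0^2 f(x) v(x) dx.
Integrate the LHS by parts once:
  ∫_0^2 −u'' v dx = −[u'(x) v(x)]_0^2 + ∫_0^2 u'(x) v'(x) dx.
Thus ∫_0^2 u'(x) v'(x) dx = ∫_0^2 f(x) v(x) dx + [u'(x) v(x)]_0^2.
Choose V so that boundary terms are either known or forced to vanish.
u has homogeneous Neumann: u'(0) = u'(2) = 0. So [u' v]_0^2 = 0·v(2) − 0·v(0) = 0 for any v; take V = H^1(0, 2).
Weak formulation: find u (satisfying any essential BC) such that ∫_0^2 u'(x) v'(x) dx = ∫_0^2 f v dx for all v ∈ V (homogeneous Neumann, so boundary terms vanish).
Substituting f(x) = 2*cos(π*x), the right-hand side is ∫_0^2 (2*cos(π*x)) v dx.
Compatibility check (pure Neumann): taking v ≡ 1 ∈ V gives 0 = ∫_0^2 f dx + (0) − (0), i.e. ∫_0^2 f dx must equal u'(0) − u'(2) = 0. Indeed ∫_0^2 (2*cos(π*x)) dx = 0, so the data are compatible. The solution is then unique only up to an additive constant (fix it e.g. by requiring ∫_0^2 u dx = 0).


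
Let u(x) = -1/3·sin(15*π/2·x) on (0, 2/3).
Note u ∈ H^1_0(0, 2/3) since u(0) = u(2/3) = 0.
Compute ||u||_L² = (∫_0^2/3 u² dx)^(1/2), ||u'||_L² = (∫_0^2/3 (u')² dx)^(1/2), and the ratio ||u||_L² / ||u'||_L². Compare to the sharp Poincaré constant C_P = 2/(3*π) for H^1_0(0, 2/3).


||u||_L² / ||u'||_L² = 2/(15*π) < C_P = 2/(3*π).

u(x) = -1/3·sin(15*π/2·x), so u'(x) = -5*π*cos(15*π*x/2)/2.
Writing u(x) = A·sin(kπx/L) with A = -1/3 and k = 5, use ∫_0^L sin²(kπx/L) dx = L/2 and ∫_0^L cos²(kπx/L) dx = L/2.
u² = 1/9·sin²(15*π/2·x) and (u')² = 25*π^2/4·cos²(15*π/2·x), and each of sin², cos² integrates to L/2 = 1/3 over (0, 2/3).
∫_0^2/3 u² dx = 1/27, so ||u||_L² = sqrt(3)/9.
∫_0^2/3 (u')² dx = 25*π^2/12, so ||u'||_L² = 5*sqrt(3)*π/6.
Ratio ||u||_L² / ||u'||_L² = 2/(15*π).
Sharp Poincaré constant on H^1_0(0, 2/3) is C_P = L/π = 2/(3*π), achieved by sin(3*π/2·x).
This is the k = 5 harmonic; the ratio L/(kπ) is strictly less than C_P = L/π, consistent with the sharp inequality ||u||_L² ≤ C_P ||u'||_L².


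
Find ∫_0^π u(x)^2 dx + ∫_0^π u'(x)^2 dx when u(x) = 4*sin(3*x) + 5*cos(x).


||u||_{H^1(0,π)}^2 = 105*π

u'(x) = -5*sin(x) + 12*cos(3*x).
Expand u² and (u')² and integrate term by term on (0, π), using: for integers n ≥ 1, ∫_0^π sin²(nx) dx = ∫_0^π cos²(nx) dx = π/2; for n ≠ n', ∫_0^π sin(nx)sin(n'x) dx = ∫_0^π cos(nx)cos(n'x) dx = 0; and by product-to-sum, ∫_0^π sin(nx)cos(n'x) dx = ½∫_0^π [sin((n+n')x) + sin((n−n')x)] dx, which is 0 when n+n' is even and 2n/(n²−n'²) when n+n' is odd (it need not vanish on (0, π)).
  u² squared terms: (4)²·∫sin(3x)² dx = 16·π/2 = 8*π;  (5)²·∫cos(x)² dx = 25·π/2 = 25*π/2.
  u² cross terms: 2·(4)·(5)·∫sin(3x)·cos(x) dx = 40·(0) = 0.
  So ∫_0^π u² dx = 8*π + 25*π/2 + 0 = 41*π/2.
  (u')² squared terms: (-5)²·∫sin(x)² dx = 25·π/2 = 25*π/2;  (12)²·∫cos(3x)² dx = 144·π/2 = 72*π.
  (u')² cross terms: 2·(-5)·(12)·∫sin(x)·cos(3x) dx = -120·(0) = 0.
  So ∫_0^π (u')² dx = 25*π/2 + 72*π + 0 = 169*π/2.
||u||_{H^1}^2 = (41*π/2) + (169*π/2) = 105*π.


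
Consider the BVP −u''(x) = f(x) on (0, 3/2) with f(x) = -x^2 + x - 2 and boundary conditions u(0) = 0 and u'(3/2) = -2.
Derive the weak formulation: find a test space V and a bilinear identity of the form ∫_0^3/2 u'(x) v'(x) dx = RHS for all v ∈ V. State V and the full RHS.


V = {v ∈ H^1(0, 3/2) : v(0) = 0} (test functions vanish at x = 0 where u is specified); weak form: ∫_0^3/2 u'v' dx = ∫_0^3/2 (-x^2 + x - 2) v dx − 2·v(3/2) for all v ∈ V.

Multiply both sides by a test function v and integrate from 0 to 3/2:
  ∫_0^3/2 −u''(x) v(x) dx = ∫_0^3/2 f(x) v(x) dx.
Integrate the LHS by parts once:
  ∫_0^3/2 −u'' v dx = −[u'(x) v(x)]_0^3/2 + ∫_0^3/2 u'(x) v'(x) dx.
Thus ∫_0^3/2 u'(x) v'(x) dx = ∫_0^3/2 f(x) v(x) dx + [u'(x) v(x)]_0^3/2.
Choose V so that boundary terms are either known or forced to vanish.
Mixed BC: u(0) = 0 (Dirichlet) and u'(3/2) = -2 (Neumann). Define V = {v ∈ H^1(0, 3/2) : v(0) = 0}. Then [u' v]_0^3/2 = u'(3/2)·v(3/2) − u'(0)·0 = − 2·v(3/2).
Weak formulation: find u (satisfying any essential BC) such that ∫_0^3/2 u'(x) v'(x) dx = ∫_0^3/2 f v dx − 2·v(3/2) for all v ∈ V (Dirichlet at 0 absorbed into V; Neumann datum at x = 3/2 contributes the boundary term).
Substituting f(x) = -x^2 + x - 2, the right-hand side is ∫_0^3/2 (-x^2 + x - 2) v dx − 2·v(3/2).


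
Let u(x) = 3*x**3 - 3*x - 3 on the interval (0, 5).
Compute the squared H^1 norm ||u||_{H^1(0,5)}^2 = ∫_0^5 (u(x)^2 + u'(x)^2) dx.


||u||_{H^1}^2 = 1896285/14

The H^1 norm (squared) on an interval (0, L) is
  ||u||_{H^1}^2 = ∫_0^L u(x)^2 dx + ∫_0^L u'(x)^2 dx.
Compute u'(x) = 9*x**2 - 3.
Then u(x)^2 = 9*x**6 - 18*x**4 - 18*x**3 + 9*x**2 + 18*x + 9 and u'(x)^2 = 81*x**4 - 54*x**2 + 9.
Integrate each monomial from 0 to 5 using ∫_0^5 c·x^n dx = c·5^(n+1)/(n+1):
  ∫_0^5 u(x)^2 dx = ∫_0^5 (9*x^6 - 18*x^4 - 18*x^3 + 9*x^2 + 18*x + 9) dx. Term by term:
    ∫_0^5 9*x^6 dx = 703125/7;  ∫_0^5 -18*x^4 dx = -11250;  ∫_0^5 -18*x^3 dx = -5625/2;
    ∫_0^5 9*x^2 dx = 375;  ∫_0^5 18*x dx = 225;  ∫_0^5 9 dx = 45.
  Sum: 703125/7 − 11250 − 5625/2 + 375 + 225 + 45 = 1218405/14.
  ∫_0^5 u'(x)^2 dx = ∫_0^5 (81*x^4 - 54*x^2 + 9) dx. Term by term:
    ∫_0^5 81*x^4 dx = 50625;  ∫_0^5 -54*x^2 dx = -2250;  ∫_0^5 9 dx = 45.
  Sum: 50625 − 2250 + 45 = 48420.
Adding: ||u||_{H^1}^2 = 1218405/14 + 48420 = 1896285/14.


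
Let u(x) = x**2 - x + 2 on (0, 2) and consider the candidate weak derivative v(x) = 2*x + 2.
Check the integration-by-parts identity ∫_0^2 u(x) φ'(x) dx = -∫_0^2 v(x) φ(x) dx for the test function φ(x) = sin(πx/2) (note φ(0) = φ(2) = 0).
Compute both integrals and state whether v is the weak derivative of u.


LHS = -4/π, RHS = -16/π. No, v is not the weak derivative of u.

u(x) = x**2 - x + 2, classical derivative u'(x) = 2*x - 1.
φ(x) = sin(πx/2), so φ'(x) = π*cos(π*x/2)/2.
Note φ(0) = φ(2) = 0, so the boundary term u·φ vanishes.
LHS = ∫_0^2 u(x) φ'(x) dx = ∫_0^2 (π*x^2*cos(π*x/2)/2 - π*x*cos(π*x/2)/2 + π*cos(π*x/2)) dx. Term by term:
  ∫_0^2 π*cos(π*x/2) dx = 0;  ∫_0^2 π*x^2*cos(π*x/2)/2 dx = -8/π;  ∫_0^2 -π*x*cos(π*x/2)/2 dx = 4/π.
Sum: 0 − 8/π + 4/π = -4/π.
So LHS = -4/π.
∫_0^2 v(x) φ(x) dx = ∫_0^2 (2*x*sin(π*x/2) + 2*sin(π*x/2)) dx. Term by term:
  ∫_0^2 2*sin(π*x/2) dx = 8/π;  ∫_0^2 2*x*sin(π*x/2) dx = 8/π.
Sum: 8/π + 8/π = 16/π.
So RHS = -∫_0^2 v(x) φ(x) dx = -16/π.
LHS − RHS = 12/π ≠ 0, so the identity fails.
(For a valid weak derivative the identity must hold for EVERY test function, in particular this one. The failure shows v is NOT the weak derivative of u.)
Correct weak derivative would be u'(x) = 2*x - 1.


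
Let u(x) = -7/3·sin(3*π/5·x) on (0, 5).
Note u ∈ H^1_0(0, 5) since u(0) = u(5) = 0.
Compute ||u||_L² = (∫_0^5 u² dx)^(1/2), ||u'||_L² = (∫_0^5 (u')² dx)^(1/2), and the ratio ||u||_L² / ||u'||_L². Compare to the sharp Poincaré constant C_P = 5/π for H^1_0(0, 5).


||u||_L² / ||u'||_L² = 5/(3*π) < C_P = 5/π.

u(x) = -7/3·sin(3*π/5·x), so u'(x) = -7*π*cos(3*π*x/5)/5.
Writing u(x) = A·sin(kπx/L) with A = -7/3 and k = 3, use ∫_0^L sin²(kπx/L) dx = L/2 and ∫_0^L cos²(kπx/L) dx = L/2.
u² = 49/9·sin²(3*π/5·x) and (u')² = 49*π^2/25·cos²(3*π/5·x), and each of sin², cos² integrates to L/2 = 5/2 over (0, 5).
∫_0^5 u² dx = 245/18, so ||u||_L² = 7*sqrt(10)/6.
∫_0^5 (u')² dx = 49*π^2/10, so ||u'||_L² = 7*sqrt(10)*π/10.
Ratio ||u||_L² / ||u'||_L² = 5/(3*π).
Sharp Poincaré constant on H^1_0(0, 5) is C_P = L/π = 5/π, achieved by sin(π/5·x).
This is the k = 3 harmonic; the ratio L/(kπ) is strictly less than C_P = L/π, consistent with the sharp inequality ||u||_L² ≤ C_P ||u'||_L².


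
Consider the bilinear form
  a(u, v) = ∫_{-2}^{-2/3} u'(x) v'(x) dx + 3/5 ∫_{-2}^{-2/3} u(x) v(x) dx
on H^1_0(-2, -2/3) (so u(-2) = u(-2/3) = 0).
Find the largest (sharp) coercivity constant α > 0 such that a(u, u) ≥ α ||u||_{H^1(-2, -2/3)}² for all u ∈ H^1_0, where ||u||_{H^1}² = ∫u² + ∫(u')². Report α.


α = 3*(16 + 15*π^2)/(5*(16 + 9*π^2))

Coercivity of a(·,·) on H^1_0(-2, -2/3) means a(u, u) ≥ α ||u||_{H^1}² for every u ∈ H^1_0.
The interval has length L = 4/3, and Poincaré/coercivity depend only on L. Here a(u, u) = ∫(u')² + (3/5)·∫u².
Here 0 < c = 3/5 < 1. The condition a(u,u) ≥ α||u||_{H^1}² reads (1−α)∫(u')² ≥ (α−c)∫u². Any admissible α is ≤ 1 (rapidly oscillating u have ∫u²/∫(u')² → 0), and α = 1 would force 0 ≥ (1−c)∫u², impossible since c < 1; so 1−α > 0. By the sharp Poincaré inequality on H^1_0 of an interval of length L, ∫(u')² ≥ (π/L)²∫u² with equality for the first sine mode sin(π(x−x₀)/L) (x₀ the left endpoint), so the inequality holds for all u iff (1−α)(π/L)² ≥ α − c, i.e. α ≤ ((π/L)² + c)/((π/L)² + 1) = (1 + c(L/π)²)/(1 + (L/π)²). With (π/L)² = 9*π^2/16 and c = 3/5, the largest admissible constant is α = ((π/L)² + c)/((π/L)² + 1).
Simplifying, α = 3*(16 + 15*π^2)/(5*(16 + 9*π^2)).
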